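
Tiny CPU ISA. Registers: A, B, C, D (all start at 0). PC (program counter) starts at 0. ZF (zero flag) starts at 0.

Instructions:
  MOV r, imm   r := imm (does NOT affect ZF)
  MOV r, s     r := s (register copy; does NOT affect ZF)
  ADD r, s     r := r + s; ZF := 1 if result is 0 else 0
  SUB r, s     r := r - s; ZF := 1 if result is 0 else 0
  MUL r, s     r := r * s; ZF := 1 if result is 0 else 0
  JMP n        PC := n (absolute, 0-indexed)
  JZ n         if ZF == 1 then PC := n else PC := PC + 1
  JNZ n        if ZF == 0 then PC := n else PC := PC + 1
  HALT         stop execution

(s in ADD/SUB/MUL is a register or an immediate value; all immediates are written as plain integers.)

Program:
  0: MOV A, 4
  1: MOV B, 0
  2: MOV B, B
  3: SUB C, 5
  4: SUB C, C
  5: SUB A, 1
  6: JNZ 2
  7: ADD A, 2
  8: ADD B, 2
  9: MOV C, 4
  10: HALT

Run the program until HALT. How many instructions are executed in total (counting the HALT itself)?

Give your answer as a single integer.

Answer: 26

Derivation:
Step 1: PC=0 exec 'MOV A, 4'. After: A=4 B=0 C=0 D=0 ZF=0 PC=1
Step 2: PC=1 exec 'MOV B, 0'. After: A=4 B=0 C=0 D=0 ZF=0 PC=2
Step 3: PC=2 exec 'MOV B, B'. After: A=4 B=0 C=0 D=0 ZF=0 PC=3
Step 4: PC=3 exec 'SUB C, 5'. After: A=4 B=0 C=-5 D=0 ZF=0 PC=4
Step 5: PC=4 exec 'SUB C, C'. After: A=4 B=0 C=0 D=0 ZF=1 PC=5
Step 6: PC=5 exec 'SUB A, 1'. After: A=3 B=0 C=0 D=0 ZF=0 PC=6
Step 7: PC=6 exec 'JNZ 2'. After: A=3 B=0 C=0 D=0 ZF=0 PC=2
Step 8: PC=2 exec 'MOV B, B'. After: A=3 B=0 C=0 D=0 ZF=0 PC=3
Step 9: PC=3 exec 'SUB C, 5'. After: A=3 B=0 C=-5 D=0 ZF=0 PC=4
Step 10: PC=4 exec 'SUB C, C'. After: A=3 B=0 C=0 D=0 ZF=1 PC=5
Step 11: PC=5 exec 'SUB A, 1'. After: A=2 B=0 C=0 D=0 ZF=0 PC=6
Step 12: PC=6 exec 'JNZ 2'. After: A=2 B=0 C=0 D=0 ZF=0 PC=2
Step 13: PC=2 exec 'MOV B, B'. After: A=2 B=0 C=0 D=0 ZF=0 PC=3
Step 14: PC=3 exec 'SUB C, 5'. After: A=2 B=0 C=-5 D=0 ZF=0 PC=4
Step 15: PC=4 exec 'SUB C, C'. After: A=2 B=0 C=0 D=0 ZF=1 PC=5
Step 16: PC=5 exec 'SUB A, 1'. After: A=1 B=0 C=0 D=0 ZF=0 PC=6
Step 17: PC=6 exec 'JNZ 2'. After: A=1 B=0 C=0 D=0 ZF=0 PC=2
Step 18: PC=2 exec 'MOV B, B'. After: A=1 B=0 C=0 D=0 ZF=0 PC=3
Step 19: PC=3 exec 'SUB C, 5'. After: A=1 B=0 C=-5 D=0 ZF=0 PC=4
Step 20: PC=4 exec 'SUB C, C'. After: A=1 B=0 C=0 D=0 ZF=1 PC=5
Step 21: PC=5 exec 'SUB A, 1'. After: A=0 B=0 C=0 D=0 ZF=1 PC=6
Step 22: PC=6 exec 'JNZ 2'. After: A=0 B=0 C=0 D=0 ZF=1 PC=7
Step 23: PC=7 exec 'ADD A, 2'. After: A=2 B=0 C=0 D=0 ZF=0 PC=8
Step 24: PC=8 exec 'ADD B, 2'. After: A=2 B=2 C=0 D=0 ZF=0 PC=9
Step 25: PC=9 exec 'MOV C, 4'. After: A=2 B=2 C=4 D=0 ZF=0 PC=10
Step 26: PC=10 exec 'HALT'. After: A=2 B=2 C=4 D=0 ZF=0 PC=10 HALTED
Total instructions executed: 26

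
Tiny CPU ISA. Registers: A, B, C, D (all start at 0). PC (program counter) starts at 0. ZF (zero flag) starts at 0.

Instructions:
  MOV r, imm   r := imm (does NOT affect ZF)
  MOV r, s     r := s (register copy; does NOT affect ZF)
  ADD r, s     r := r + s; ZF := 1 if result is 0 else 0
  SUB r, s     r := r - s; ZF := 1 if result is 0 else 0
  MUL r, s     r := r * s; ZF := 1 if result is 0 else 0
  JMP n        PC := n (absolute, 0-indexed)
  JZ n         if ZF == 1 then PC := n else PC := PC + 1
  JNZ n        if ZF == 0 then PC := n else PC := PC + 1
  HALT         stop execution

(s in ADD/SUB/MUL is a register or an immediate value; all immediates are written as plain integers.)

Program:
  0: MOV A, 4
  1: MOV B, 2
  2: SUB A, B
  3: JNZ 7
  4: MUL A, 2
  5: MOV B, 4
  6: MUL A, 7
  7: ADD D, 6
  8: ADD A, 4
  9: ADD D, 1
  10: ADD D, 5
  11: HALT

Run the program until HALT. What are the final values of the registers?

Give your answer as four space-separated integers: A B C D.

Step 1: PC=0 exec 'MOV A, 4'. After: A=4 B=0 C=0 D=0 ZF=0 PC=1
Step 2: PC=1 exec 'MOV B, 2'. After: A=4 B=2 C=0 D=0 ZF=0 PC=2
Step 3: PC=2 exec 'SUB A, B'. After: A=2 B=2 C=0 D=0 ZF=0 PC=3
Step 4: PC=3 exec 'JNZ 7'. After: A=2 B=2 C=0 D=0 ZF=0 PC=7
Step 5: PC=7 exec 'ADD D, 6'. After: A=2 B=2 C=0 D=6 ZF=0 PC=8
Step 6: PC=8 exec 'ADD A, 4'. After: A=6 B=2 C=0 D=6 ZF=0 PC=9
Step 7: PC=9 exec 'ADD D, 1'. After: A=6 B=2 C=0 D=7 ZF=0 PC=10
Step 8: PC=10 exec 'ADD D, 5'. After: A=6 B=2 C=0 D=12 ZF=0 PC=11
Step 9: PC=11 exec 'HALT'. After: A=6 B=2 C=0 D=12 ZF=0 PC=11 HALTED

Answer: 6 2 0 12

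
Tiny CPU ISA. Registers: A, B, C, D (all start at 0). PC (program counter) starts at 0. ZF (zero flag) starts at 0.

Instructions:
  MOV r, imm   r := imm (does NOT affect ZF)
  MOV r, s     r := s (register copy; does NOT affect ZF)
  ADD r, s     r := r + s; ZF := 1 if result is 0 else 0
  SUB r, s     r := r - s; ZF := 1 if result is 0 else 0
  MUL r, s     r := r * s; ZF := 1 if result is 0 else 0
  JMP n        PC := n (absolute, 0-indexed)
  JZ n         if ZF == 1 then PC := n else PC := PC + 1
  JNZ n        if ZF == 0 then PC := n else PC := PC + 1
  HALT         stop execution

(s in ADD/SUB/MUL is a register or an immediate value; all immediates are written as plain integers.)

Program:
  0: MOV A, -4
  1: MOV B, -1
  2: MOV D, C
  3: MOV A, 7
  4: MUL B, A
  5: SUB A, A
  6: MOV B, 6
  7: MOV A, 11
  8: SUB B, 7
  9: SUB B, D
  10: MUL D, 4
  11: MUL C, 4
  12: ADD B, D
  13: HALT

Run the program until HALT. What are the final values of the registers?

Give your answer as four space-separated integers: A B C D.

Step 1: PC=0 exec 'MOV A, -4'. After: A=-4 B=0 C=0 D=0 ZF=0 PC=1
Step 2: PC=1 exec 'MOV B, -1'. After: A=-4 B=-1 C=0 D=0 ZF=0 PC=2
Step 3: PC=2 exec 'MOV D, C'. After: A=-4 B=-1 C=0 D=0 ZF=0 PC=3
Step 4: PC=3 exec 'MOV A, 7'. After: A=7 B=-1 C=0 D=0 ZF=0 PC=4
Step 5: PC=4 exec 'MUL B, A'. After: A=7 B=-7 C=0 D=0 ZF=0 PC=5
Step 6: PC=5 exec 'SUB A, A'. After: A=0 B=-7 C=0 D=0 ZF=1 PC=6
Step 7: PC=6 exec 'MOV B, 6'. After: A=0 B=6 C=0 D=0 ZF=1 PC=7
Step 8: PC=7 exec 'MOV A, 11'. After: A=11 B=6 C=0 D=0 ZF=1 PC=8
Step 9: PC=8 exec 'SUB B, 7'. After: A=11 B=-1 C=0 D=0 ZF=0 PC=9
Step 10: PC=9 exec 'SUB B, D'. After: A=11 B=-1 C=0 D=0 ZF=0 PC=10
Step 11: PC=10 exec 'MUL D, 4'. After: A=11 B=-1 C=0 D=0 ZF=1 PC=11
Step 12: PC=11 exec 'MUL C, 4'. After: A=11 B=-1 C=0 D=0 ZF=1 PC=12
Step 13: PC=12 exec 'ADD B, D'. After: A=11 B=-1 C=0 D=0 ZF=0 PC=13
Step 14: PC=13 exec 'HALT'. After: A=11 B=-1 C=0 D=0 ZF=0 PC=13 HALTED

Answer: 11 -1 0 0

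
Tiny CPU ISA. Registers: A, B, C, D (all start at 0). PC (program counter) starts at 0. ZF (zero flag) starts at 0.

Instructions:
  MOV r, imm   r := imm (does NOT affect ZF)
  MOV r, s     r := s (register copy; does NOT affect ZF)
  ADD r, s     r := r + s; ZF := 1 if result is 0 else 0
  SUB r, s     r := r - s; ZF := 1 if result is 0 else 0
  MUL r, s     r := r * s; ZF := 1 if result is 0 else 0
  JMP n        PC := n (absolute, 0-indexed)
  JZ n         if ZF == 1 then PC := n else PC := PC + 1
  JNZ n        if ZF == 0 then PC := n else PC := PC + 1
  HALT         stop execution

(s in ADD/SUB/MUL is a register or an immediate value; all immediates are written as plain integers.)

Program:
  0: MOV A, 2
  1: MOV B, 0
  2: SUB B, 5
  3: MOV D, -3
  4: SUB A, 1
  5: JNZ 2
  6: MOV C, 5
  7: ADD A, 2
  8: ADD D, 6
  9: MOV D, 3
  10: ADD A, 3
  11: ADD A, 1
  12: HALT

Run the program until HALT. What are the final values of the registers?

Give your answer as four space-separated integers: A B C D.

Step 1: PC=0 exec 'MOV A, 2'. After: A=2 B=0 C=0 D=0 ZF=0 PC=1
Step 2: PC=1 exec 'MOV B, 0'. After: A=2 B=0 C=0 D=0 ZF=0 PC=2
Step 3: PC=2 exec 'SUB B, 5'. After: A=2 B=-5 C=0 D=0 ZF=0 PC=3
Step 4: PC=3 exec 'MOV D, -3'. After: A=2 B=-5 C=0 D=-3 ZF=0 PC=4
Step 5: PC=4 exec 'SUB A, 1'. After: A=1 B=-5 C=0 D=-3 ZF=0 PC=5
Step 6: PC=5 exec 'JNZ 2'. After: A=1 B=-5 C=0 D=-3 ZF=0 PC=2
Step 7: PC=2 exec 'SUB B, 5'. After: A=1 B=-10 C=0 D=-3 ZF=0 PC=3
Step 8: PC=3 exec 'MOV D, -3'. After: A=1 B=-10 C=0 D=-3 ZF=0 PC=4
Step 9: PC=4 exec 'SUB A, 1'. After: A=0 B=-10 C=0 D=-3 ZF=1 PC=5
Step 10: PC=5 exec 'JNZ 2'. After: A=0 B=-10 C=0 D=-3 ZF=1 PC=6
Step 11: PC=6 exec 'MOV C, 5'. After: A=0 B=-10 C=5 D=-3 ZF=1 PC=7
Step 12: PC=7 exec 'ADD A, 2'. After: A=2 B=-10 C=5 D=-3 ZF=0 PC=8
Step 13: PC=8 exec 'ADD D, 6'. After: A=2 B=-10 C=5 D=3 ZF=0 PC=9
Step 14: PC=9 exec 'MOV D, 3'. After: A=2 B=-10 C=5 D=3 ZF=0 PC=10
Step 15: PC=10 exec 'ADD A, 3'. After: A=5 B=-10 C=5 D=3 ZF=0 PC=11
Step 16: PC=11 exec 'ADD A, 1'. After: A=6 B=-10 C=5 D=3 ZF=0 PC=12
Step 17: PC=12 exec 'HALT'. After: A=6 B=-10 C=5 D=3 ZF=0 PC=12 HALTED

Answer: 6 -10 5 3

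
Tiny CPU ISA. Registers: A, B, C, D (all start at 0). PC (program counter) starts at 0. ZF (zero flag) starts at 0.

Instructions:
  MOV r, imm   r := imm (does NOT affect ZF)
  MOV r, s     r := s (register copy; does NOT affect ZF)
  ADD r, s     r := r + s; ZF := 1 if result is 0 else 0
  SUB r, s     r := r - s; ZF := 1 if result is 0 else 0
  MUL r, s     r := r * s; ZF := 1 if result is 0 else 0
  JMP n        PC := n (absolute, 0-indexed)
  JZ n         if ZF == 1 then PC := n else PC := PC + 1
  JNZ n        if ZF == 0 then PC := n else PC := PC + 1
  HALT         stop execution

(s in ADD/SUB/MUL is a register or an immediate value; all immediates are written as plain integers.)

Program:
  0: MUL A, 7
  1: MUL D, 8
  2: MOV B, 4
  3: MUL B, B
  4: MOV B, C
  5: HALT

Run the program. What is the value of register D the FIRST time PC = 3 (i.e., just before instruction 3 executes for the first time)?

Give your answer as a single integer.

Step 1: PC=0 exec 'MUL A, 7'. After: A=0 B=0 C=0 D=0 ZF=1 PC=1
Step 2: PC=1 exec 'MUL D, 8'. After: A=0 B=0 C=0 D=0 ZF=1 PC=2
Step 3: PC=2 exec 'MOV B, 4'. After: A=0 B=4 C=0 D=0 ZF=1 PC=3
First time PC=3: D=0

0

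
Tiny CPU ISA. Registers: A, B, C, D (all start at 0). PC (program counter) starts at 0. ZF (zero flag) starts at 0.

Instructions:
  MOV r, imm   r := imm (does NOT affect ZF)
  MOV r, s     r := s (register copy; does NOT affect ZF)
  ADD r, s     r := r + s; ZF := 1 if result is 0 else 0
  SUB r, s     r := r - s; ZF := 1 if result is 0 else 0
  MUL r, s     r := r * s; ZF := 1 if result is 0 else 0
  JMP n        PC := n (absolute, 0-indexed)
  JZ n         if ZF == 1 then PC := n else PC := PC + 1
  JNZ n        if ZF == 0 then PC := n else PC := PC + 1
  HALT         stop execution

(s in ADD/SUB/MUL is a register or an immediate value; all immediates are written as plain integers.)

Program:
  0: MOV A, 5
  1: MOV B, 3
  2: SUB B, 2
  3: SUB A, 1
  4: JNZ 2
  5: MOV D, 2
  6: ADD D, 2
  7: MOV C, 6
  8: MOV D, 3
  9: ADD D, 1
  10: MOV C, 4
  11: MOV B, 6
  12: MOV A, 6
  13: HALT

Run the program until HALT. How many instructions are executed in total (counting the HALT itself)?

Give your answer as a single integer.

Answer: 26

Derivation:
Step 1: PC=0 exec 'MOV A, 5'. After: A=5 B=0 C=0 D=0 ZF=0 PC=1
Step 2: PC=1 exec 'MOV B, 3'. After: A=5 B=3 C=0 D=0 ZF=0 PC=2
Step 3: PC=2 exec 'SUB B, 2'. After: A=5 B=1 C=0 D=0 ZF=0 PC=3
Step 4: PC=3 exec 'SUB A, 1'. After: A=4 B=1 C=0 D=0 ZF=0 PC=4
Step 5: PC=4 exec 'JNZ 2'. After: A=4 B=1 C=0 D=0 ZF=0 PC=2
Step 6: PC=2 exec 'SUB B, 2'. After: A=4 B=-1 C=0 D=0 ZF=0 PC=3
Step 7: PC=3 exec 'SUB A, 1'. After: A=3 B=-1 C=0 D=0 ZF=0 PC=4
Step 8: PC=4 exec 'JNZ 2'. After: A=3 B=-1 C=0 D=0 ZF=0 PC=2
Step 9: PC=2 exec 'SUB B, 2'. After: A=3 B=-3 C=0 D=0 ZF=0 PC=3
Step 10: PC=3 exec 'SUB A, 1'. After: A=2 B=-3 C=0 D=0 ZF=0 PC=4
Step 11: PC=4 exec 'JNZ 2'. After: A=2 B=-3 C=0 D=0 ZF=0 PC=2
Step 12: PC=2 exec 'SUB B, 2'. After: A=2 B=-5 C=0 D=0 ZF=0 PC=3
Step 13: PC=3 exec 'SUB A, 1'. After: A=1 B=-5 C=0 D=0 ZF=0 PC=4
Step 14: PC=4 exec 'JNZ 2'. After: A=1 B=-5 C=0 D=0 ZF=0 PC=2
Step 15: PC=2 exec 'SUB B, 2'. After: A=1 B=-7 C=0 D=0 ZF=0 PC=3
Step 16: PC=3 exec 'SUB A, 1'. After: A=0 B=-7 C=0 D=0 ZF=1 PC=4
Step 17: PC=4 exec 'JNZ 2'. After: A=0 B=-7 C=0 D=0 ZF=1 PC=5
Step 18: PC=5 exec 'MOV D, 2'. After: A=0 B=-7 C=0 D=2 ZF=1 PC=6
Step 19: PC=6 exec 'ADD D, 2'. After: A=0 B=-7 C=0 D=4 ZF=0 PC=7
Step 20: PC=7 exec 'MOV C, 6'. After: A=0 B=-7 C=6 D=4 ZF=0 PC=8
Step 21: PC=8 exec 'MOV D, 3'. After: A=0 B=-7 C=6 D=3 ZF=0 PC=9
Step 22: PC=9 exec 'ADD D, 1'. After: A=0 B=-7 C=6 D=4 ZF=0 PC=10
Step 23: PC=10 exec 'MOV C, 4'. After: A=0 B=-7 C=4 D=4 ZF=0 PC=11
Step 24: PC=11 exec 'MOV B, 6'. After: A=0 B=6 C=4 D=4 ZF=0 PC=12
Step 25: PC=12 exec 'MOV A, 6'. After: A=6 B=6 C=4 D=4 ZF=0 PC=13
Step 26: PC=13 exec 'HALT'. After: A=6 B=6 C=4 D=4 ZF=0 PC=13 HALTED
Total instructions executed: 26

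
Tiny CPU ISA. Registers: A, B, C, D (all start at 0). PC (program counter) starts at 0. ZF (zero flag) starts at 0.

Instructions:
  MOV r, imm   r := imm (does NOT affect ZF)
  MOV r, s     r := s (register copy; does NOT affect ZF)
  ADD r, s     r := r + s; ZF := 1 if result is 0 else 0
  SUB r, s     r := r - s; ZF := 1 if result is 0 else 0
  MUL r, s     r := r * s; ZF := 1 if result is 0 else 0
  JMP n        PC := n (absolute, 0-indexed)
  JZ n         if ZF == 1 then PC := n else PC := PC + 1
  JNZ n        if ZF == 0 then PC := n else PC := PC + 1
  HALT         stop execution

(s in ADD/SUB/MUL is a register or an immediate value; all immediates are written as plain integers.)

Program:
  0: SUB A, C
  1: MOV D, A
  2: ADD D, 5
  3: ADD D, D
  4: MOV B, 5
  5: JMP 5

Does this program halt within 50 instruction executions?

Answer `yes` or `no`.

Step 1: PC=0 exec 'SUB A, C'. After: A=0 B=0 C=0 D=0 ZF=1 PC=1
Step 2: PC=1 exec 'MOV D, A'. After: A=0 B=0 C=0 D=0 ZF=1 PC=2
Step 3: PC=2 exec 'ADD D, 5'. After: A=0 B=0 C=0 D=5 ZF=0 PC=3
Step 4: PC=3 exec 'ADD D, D'. After: A=0 B=0 C=0 D=10 ZF=0 PC=4
Step 5: PC=4 exec 'MOV B, 5'. After: A=0 B=5 C=0 D=10 ZF=0 PC=5
Step 6: PC=5 exec 'JMP 5'. After: A=0 B=5 C=0 D=10 ZF=0 PC=5
State after step 6 equals state after step 5: the program is in a cycle of length 1 and will never halt.

Answer: no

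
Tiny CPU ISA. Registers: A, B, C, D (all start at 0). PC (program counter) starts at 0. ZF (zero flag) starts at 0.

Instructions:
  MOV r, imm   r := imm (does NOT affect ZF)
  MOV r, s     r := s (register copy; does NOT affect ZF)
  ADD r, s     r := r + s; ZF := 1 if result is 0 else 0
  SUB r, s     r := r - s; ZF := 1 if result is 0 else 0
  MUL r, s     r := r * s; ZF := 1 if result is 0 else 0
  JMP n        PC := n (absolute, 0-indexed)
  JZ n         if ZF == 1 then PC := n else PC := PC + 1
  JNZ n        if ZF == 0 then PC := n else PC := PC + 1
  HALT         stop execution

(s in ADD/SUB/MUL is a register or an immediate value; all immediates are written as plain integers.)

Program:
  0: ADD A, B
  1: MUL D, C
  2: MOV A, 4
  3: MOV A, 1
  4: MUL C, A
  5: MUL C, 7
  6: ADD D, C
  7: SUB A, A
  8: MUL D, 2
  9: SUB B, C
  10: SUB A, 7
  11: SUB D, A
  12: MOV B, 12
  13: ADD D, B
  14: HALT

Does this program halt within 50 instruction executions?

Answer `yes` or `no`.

Step 1: PC=0 exec 'ADD A, B'. After: A=0 B=0 C=0 D=0 ZF=1 PC=1
Step 2: PC=1 exec 'MUL D, C'. After: A=0 B=0 C=0 D=0 ZF=1 PC=2
Step 3: PC=2 exec 'MOV A, 4'. After: A=4 B=0 C=0 D=0 ZF=1 PC=3
Step 4: PC=3 exec 'MOV A, 1'. After: A=1 B=0 C=0 D=0 ZF=1 PC=4
Step 5: PC=4 exec 'MUL C, A'. After: A=1 B=0 C=0 D=0 ZF=1 PC=5
Step 6: PC=5 exec 'MUL C, 7'. After: A=1 B=0 C=0 D=0 ZF=1 PC=6
Step 7: PC=6 exec 'ADD D, C'. After: A=1 B=0 C=0 D=0 ZF=1 PC=7
Step 8: PC=7 exec 'SUB A, A'. After: A=0 B=0 C=0 D=0 ZF=1 PC=8
Step 9: PC=8 exec 'MUL D, 2'. After: A=0 B=0 C=0 D=0 ZF=1 PC=9
Step 10: PC=9 exec 'SUB B, C'. After: A=0 B=0 C=0 D=0 ZF=1 PC=10
Step 11: PC=10 exec 'SUB A, 7'. After: A=-7 B=0 C=0 D=0 ZF=0 PC=11
Step 12: PC=11 exec 'SUB D, A'. After: A=-7 B=0 C=0 D=7 ZF=0 PC=12
Step 13: PC=12 exec 'MOV B, 12'. After: A=-7 B=12 C=0 D=7 ZF=0 PC=13
Step 14: PC=13 exec 'ADD D, B'. After: A=-7 B=12 C=0 D=19 ZF=0 PC=14
Step 15: PC=14 exec 'HALT'. After: A=-7 B=12 C=0 D=19 ZF=0 PC=14 HALTED

Answer: yes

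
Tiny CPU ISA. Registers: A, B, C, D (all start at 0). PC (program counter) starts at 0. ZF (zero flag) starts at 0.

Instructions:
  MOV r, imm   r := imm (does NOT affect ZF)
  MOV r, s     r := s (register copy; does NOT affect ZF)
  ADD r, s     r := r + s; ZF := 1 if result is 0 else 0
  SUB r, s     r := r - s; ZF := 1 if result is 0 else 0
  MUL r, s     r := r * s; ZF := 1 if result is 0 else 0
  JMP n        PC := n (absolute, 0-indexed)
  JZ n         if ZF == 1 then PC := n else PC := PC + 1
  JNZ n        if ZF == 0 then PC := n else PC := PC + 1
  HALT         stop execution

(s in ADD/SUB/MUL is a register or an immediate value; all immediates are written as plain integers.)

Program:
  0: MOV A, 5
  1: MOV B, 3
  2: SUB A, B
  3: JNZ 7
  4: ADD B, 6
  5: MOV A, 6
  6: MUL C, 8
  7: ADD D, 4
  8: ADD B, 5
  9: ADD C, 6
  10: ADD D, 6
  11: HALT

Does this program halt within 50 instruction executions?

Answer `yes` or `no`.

Answer: yes

Derivation:
Step 1: PC=0 exec 'MOV A, 5'. After: A=5 B=0 C=0 D=0 ZF=0 PC=1
Step 2: PC=1 exec 'MOV B, 3'. After: A=5 B=3 C=0 D=0 ZF=0 PC=2
Step 3: PC=2 exec 'SUB A, B'. After: A=2 B=3 C=0 D=0 ZF=0 PC=3
Step 4: PC=3 exec 'JNZ 7'. After: A=2 B=3 C=0 D=0 ZF=0 PC=7
Step 5: PC=7 exec 'ADD D, 4'. After: A=2 B=3 C=0 D=4 ZF=0 PC=8
Step 6: PC=8 exec 'ADD B, 5'. After: A=2 B=8 C=0 D=4 ZF=0 PC=9
Step 7: PC=9 exec 'ADD C, 6'. After: A=2 B=8 C=6 D=4 ZF=0 PC=10
Step 8: PC=10 exec 'ADD D, 6'. After: A=2 B=8 C=6 D=10 ZF=0 PC=11
Step 9: PC=11 exec 'HALT'. After: A=2 B=8 C=6 D=10 ZF=0 PC=11 HALTED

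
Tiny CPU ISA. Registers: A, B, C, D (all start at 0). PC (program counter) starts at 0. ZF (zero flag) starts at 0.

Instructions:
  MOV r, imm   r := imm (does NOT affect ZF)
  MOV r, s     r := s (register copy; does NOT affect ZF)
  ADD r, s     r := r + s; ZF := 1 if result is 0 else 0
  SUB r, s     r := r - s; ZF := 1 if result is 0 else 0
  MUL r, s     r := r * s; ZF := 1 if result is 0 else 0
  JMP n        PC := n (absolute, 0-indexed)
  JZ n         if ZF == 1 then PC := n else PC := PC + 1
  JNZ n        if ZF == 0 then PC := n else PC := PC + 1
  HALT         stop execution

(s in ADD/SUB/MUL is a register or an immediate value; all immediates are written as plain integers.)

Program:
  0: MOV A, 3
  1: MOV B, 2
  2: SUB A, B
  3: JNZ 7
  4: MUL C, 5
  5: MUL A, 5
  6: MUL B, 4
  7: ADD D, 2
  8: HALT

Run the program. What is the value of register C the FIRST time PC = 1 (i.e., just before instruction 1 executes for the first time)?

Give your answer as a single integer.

Step 1: PC=0 exec 'MOV A, 3'. After: A=3 B=0 C=0 D=0 ZF=0 PC=1
First time PC=1: C=0

0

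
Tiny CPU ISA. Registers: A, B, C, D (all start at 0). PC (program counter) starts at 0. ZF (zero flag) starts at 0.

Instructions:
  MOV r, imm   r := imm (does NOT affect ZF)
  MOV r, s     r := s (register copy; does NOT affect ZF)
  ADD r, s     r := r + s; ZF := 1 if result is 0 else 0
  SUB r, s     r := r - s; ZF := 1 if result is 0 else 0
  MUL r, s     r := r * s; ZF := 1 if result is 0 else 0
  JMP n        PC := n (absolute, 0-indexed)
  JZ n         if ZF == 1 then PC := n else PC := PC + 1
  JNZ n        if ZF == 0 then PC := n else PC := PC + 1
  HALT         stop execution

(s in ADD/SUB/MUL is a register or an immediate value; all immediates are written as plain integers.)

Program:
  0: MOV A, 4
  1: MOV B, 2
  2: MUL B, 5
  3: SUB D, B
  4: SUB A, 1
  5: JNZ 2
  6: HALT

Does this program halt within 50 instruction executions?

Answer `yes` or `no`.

Step 1: PC=0 exec 'MOV A, 4'. After: A=4 B=0 C=0 D=0 ZF=0 PC=1
Step 2: PC=1 exec 'MOV B, 2'. After: A=4 B=2 C=0 D=0 ZF=0 PC=2
Step 3: PC=2 exec 'MUL B, 5'. After: A=4 B=10 C=0 D=0 ZF=0 PC=3
Step 4: PC=3 exec 'SUB D, B'. After: A=4 B=10 C=0 D=-10 ZF=0 PC=4
Step 5: PC=4 exec 'SUB A, 1'. After: A=3 B=10 C=0 D=-10 ZF=0 PC=5
Step 6: PC=5 exec 'JNZ 2'. After: A=3 B=10 C=0 D=-10 ZF=0 PC=2
Step 7: PC=2 exec 'MUL B, 5'. After: A=3 B=50 C=0 D=-10 ZF=0 PC=3
Step 8: PC=3 exec 'SUB D, B'. After: A=3 B=50 C=0 D=-60 ZF=0 PC=4
Step 9: PC=4 exec 'SUB A, 1'. After: A=2 B=50 C=0 D=-60 ZF=0 PC=5
Step 10: PC=5 exec 'JNZ 2'. After: A=2 B=50 C=0 D=-60 ZF=0 PC=2
Step 11: PC=2 exec 'MUL B, 5'. After: A=2 B=250 C=0 D=-60 ZF=0 PC=3
Step 12: PC=3 exec 'SUB D, B'. After: A=2 B=250 C=0 D=-310 ZF=0 PC=4
Step 13: PC=4 exec 'SUB A, 1'. After: A=1 B=250 C=0 D=-310 ZF=0 PC=5
Step 14: PC=5 exec 'JNZ 2'. After: A=1 B=250 C=0 D=-310 ZF=0 PC=2
Step 15: PC=2 exec 'MUL B, 5'. After: A=1 B=1250 C=0 D=-310 ZF=0 PC=3
Step 16: PC=3 exec 'SUB D, B'. After: A=1 B=1250 C=0 D=-1560 ZF=0 PC=4
Step 17: PC=4 exec 'SUB A, 1'. After: A=0 B=1250 C=0 D=-1560 ZF=1 PC=5
Step 18: PC=5 exec 'JNZ 2'. After: A=0 B=1250 C=0 D=-1560 ZF=1 PC=6
Step 19: PC=6 exec 'HALT'. After: A=0 B=1250 C=0 D=-1560 ZF=1 PC=6 HALTED

Answer: yes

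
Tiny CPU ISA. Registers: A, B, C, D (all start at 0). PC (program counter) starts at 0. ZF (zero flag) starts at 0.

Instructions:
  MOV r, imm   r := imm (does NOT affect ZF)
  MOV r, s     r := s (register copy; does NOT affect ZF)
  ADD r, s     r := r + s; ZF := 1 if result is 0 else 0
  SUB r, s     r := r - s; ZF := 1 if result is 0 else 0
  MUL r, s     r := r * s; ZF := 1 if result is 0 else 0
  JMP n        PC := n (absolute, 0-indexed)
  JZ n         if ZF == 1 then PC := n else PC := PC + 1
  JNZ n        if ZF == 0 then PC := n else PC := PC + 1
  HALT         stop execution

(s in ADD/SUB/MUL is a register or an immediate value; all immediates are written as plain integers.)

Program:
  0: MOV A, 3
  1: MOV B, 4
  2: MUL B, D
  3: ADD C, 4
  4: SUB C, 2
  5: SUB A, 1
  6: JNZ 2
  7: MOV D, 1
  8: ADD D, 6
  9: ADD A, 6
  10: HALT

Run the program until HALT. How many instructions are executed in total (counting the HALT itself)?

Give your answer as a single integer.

Step 1: PC=0 exec 'MOV A, 3'. After: A=3 B=0 C=0 D=0 ZF=0 PC=1
Step 2: PC=1 exec 'MOV B, 4'. After: A=3 B=4 C=0 D=0 ZF=0 PC=2
Step 3: PC=2 exec 'MUL B, D'. After: A=3 B=0 C=0 D=0 ZF=1 PC=3
Step 4: PC=3 exec 'ADD C, 4'. After: A=3 B=0 C=4 D=0 ZF=0 PC=4
Step 5: PC=4 exec 'SUB C, 2'. After: A=3 B=0 C=2 D=0 ZF=0 PC=5
Step 6: PC=5 exec 'SUB A, 1'. After: A=2 B=0 C=2 D=0 ZF=0 PC=6
Step 7: PC=6 exec 'JNZ 2'. After: A=2 B=0 C=2 D=0 ZF=0 PC=2
Step 8: PC=2 exec 'MUL B, D'. After: A=2 B=0 C=2 D=0 ZF=1 PC=3
Step 9: PC=3 exec 'ADD C, 4'. After: A=2 B=0 C=6 D=0 ZF=0 PC=4
Step 10: PC=4 exec 'SUB C, 2'. After: A=2 B=0 C=4 D=0 ZF=0 PC=5
Step 11: PC=5 exec 'SUB A, 1'. After: A=1 B=0 C=4 D=0 ZF=0 PC=6
Step 12: PC=6 exec 'JNZ 2'. After: A=1 B=0 C=4 D=0 ZF=0 PC=2
Step 13: PC=2 exec 'MUL B, D'. After: A=1 B=0 C=4 D=0 ZF=1 PC=3
Step 14: PC=3 exec 'ADD C, 4'. After: A=1 B=0 C=8 D=0 ZF=0 PC=4
Step 15: PC=4 exec 'SUB C, 2'. After: A=1 B=0 C=6 D=0 ZF=0 PC=5
Step 16: PC=5 exec 'SUB A, 1'. After: A=0 B=0 C=6 D=0 ZF=1 PC=6
Step 17: PC=6 exec 'JNZ 2'. After: A=0 B=0 C=6 D=0 ZF=1 PC=7
Step 18: PC=7 exec 'MOV D, 1'. After: A=0 B=0 C=6 D=1 ZF=1 PC=8
Step 19: PC=8 exec 'ADD D, 6'. After: A=0 B=0 C=6 D=7 ZF=0 PC=9
Step 20: PC=9 exec 'ADD A, 6'. After: A=6 B=0 C=6 D=7 ZF=0 PC=10
Step 21: PC=10 exec 'HALT'. After: A=6 B=0 C=6 D=7 ZF=0 PC=10 HALTED
Total instructions executed: 21

Answer: 21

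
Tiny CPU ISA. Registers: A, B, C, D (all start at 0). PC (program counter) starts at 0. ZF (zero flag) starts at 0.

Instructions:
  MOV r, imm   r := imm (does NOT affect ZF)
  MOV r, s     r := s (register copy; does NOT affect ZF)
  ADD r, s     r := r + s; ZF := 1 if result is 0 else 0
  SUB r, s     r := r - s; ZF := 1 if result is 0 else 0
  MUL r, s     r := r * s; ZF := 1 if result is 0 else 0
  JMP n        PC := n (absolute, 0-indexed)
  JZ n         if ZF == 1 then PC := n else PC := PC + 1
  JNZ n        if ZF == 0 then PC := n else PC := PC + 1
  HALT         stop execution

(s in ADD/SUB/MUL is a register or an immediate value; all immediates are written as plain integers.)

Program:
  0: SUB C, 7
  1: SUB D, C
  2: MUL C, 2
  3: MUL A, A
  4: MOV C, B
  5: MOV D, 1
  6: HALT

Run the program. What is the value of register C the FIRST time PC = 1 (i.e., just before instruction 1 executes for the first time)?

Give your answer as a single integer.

Step 1: PC=0 exec 'SUB C, 7'. After: A=0 B=0 C=-7 D=0 ZF=0 PC=1
First time PC=1: C=-7

-7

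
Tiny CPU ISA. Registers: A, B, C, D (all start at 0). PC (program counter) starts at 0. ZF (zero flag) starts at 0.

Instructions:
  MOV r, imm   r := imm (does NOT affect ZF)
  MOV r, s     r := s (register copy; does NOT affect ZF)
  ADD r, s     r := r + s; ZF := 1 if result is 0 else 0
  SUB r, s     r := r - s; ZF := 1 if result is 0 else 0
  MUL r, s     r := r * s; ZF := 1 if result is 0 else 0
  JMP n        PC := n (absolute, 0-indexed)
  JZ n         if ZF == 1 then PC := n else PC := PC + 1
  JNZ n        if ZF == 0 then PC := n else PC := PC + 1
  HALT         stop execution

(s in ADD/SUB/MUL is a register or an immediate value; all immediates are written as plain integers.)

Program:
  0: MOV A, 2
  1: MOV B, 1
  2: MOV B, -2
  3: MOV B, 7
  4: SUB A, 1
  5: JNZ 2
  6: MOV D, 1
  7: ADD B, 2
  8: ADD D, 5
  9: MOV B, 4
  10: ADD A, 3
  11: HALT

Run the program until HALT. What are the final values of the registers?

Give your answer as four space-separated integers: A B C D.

Answer: 3 4 0 6

Derivation:
Step 1: PC=0 exec 'MOV A, 2'. After: A=2 B=0 C=0 D=0 ZF=0 PC=1
Step 2: PC=1 exec 'MOV B, 1'. After: A=2 B=1 C=0 D=0 ZF=0 PC=2
Step 3: PC=2 exec 'MOV B, -2'. After: A=2 B=-2 C=0 D=0 ZF=0 PC=3
Step 4: PC=3 exec 'MOV B, 7'. After: A=2 B=7 C=0 D=0 ZF=0 PC=4
Step 5: PC=4 exec 'SUB A, 1'. After: A=1 B=7 C=0 D=0 ZF=0 PC=5
Step 6: PC=5 exec 'JNZ 2'. After: A=1 B=7 C=0 D=0 ZF=0 PC=2
Step 7: PC=2 exec 'MOV B, -2'. After: A=1 B=-2 C=0 D=0 ZF=0 PC=3
Step 8: PC=3 exec 'MOV B, 7'. After: A=1 B=7 C=0 D=0 ZF=0 PC=4
Step 9: PC=4 exec 'SUB A, 1'. After: A=0 B=7 C=0 D=0 ZF=1 PC=5
Step 10: PC=5 exec 'JNZ 2'. After: A=0 B=7 C=0 D=0 ZF=1 PC=6
Step 11: PC=6 exec 'MOV D, 1'. After: A=0 B=7 C=0 D=1 ZF=1 PC=7
Step 12: PC=7 exec 'ADD B, 2'. After: A=0 B=9 C=0 D=1 ZF=0 PC=8
Step 13: PC=8 exec 'ADD D, 5'. After: A=0 B=9 C=0 D=6 ZF=0 PC=9
Step 14: PC=9 exec 'MOV B, 4'. After: A=0 B=4 C=0 D=6 ZF=0 PC=10
Step 15: PC=10 exec 'ADD A, 3'. After: A=3 B=4 C=0 D=6 ZF=0 PC=11
Step 16: PC=11 exec 'HALT'. After: A=3 B=4 C=0 D=6 ZF=0 PC=11 HALTED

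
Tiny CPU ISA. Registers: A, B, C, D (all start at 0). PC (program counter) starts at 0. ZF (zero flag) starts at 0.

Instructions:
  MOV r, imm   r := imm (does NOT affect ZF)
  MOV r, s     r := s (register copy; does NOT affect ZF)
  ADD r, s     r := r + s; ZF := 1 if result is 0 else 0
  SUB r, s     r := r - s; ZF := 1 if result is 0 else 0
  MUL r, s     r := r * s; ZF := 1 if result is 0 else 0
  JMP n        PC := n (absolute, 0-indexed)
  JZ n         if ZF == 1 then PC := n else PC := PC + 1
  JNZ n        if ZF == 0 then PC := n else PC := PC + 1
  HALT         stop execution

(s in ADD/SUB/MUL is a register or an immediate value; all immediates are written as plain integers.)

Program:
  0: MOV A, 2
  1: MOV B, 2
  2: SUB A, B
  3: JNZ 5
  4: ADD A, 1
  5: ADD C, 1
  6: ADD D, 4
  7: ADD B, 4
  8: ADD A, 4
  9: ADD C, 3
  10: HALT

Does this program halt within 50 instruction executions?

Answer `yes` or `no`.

Answer: yes

Derivation:
Step 1: PC=0 exec 'MOV A, 2'. After: A=2 B=0 C=0 D=0 ZF=0 PC=1
Step 2: PC=1 exec 'MOV B, 2'. After: A=2 B=2 C=0 D=0 ZF=0 PC=2
Step 3: PC=2 exec 'SUB A, B'. After: A=0 B=2 C=0 D=0 ZF=1 PC=3
Step 4: PC=3 exec 'JNZ 5'. After: A=0 B=2 C=0 D=0 ZF=1 PC=4
Step 5: PC=4 exec 'ADD A, 1'. After: A=1 B=2 C=0 D=0 ZF=0 PC=5
Step 6: PC=5 exec 'ADD C, 1'. After: A=1 B=2 C=1 D=0 ZF=0 PC=6
Step 7: PC=6 exec 'ADD D, 4'. After: A=1 B=2 C=1 D=4 ZF=0 PC=7
Step 8: PC=7 exec 'ADD B, 4'. After: A=1 B=6 C=1 D=4 ZF=0 PC=8
Step 9: PC=8 exec 'ADD A, 4'. After: A=5 B=6 C=1 D=4 ZF=0 PC=9
Step 10: PC=9 exec 'ADD C, 3'. After: A=5 B=6 C=4 D=4 ZF=0 PC=10
Step 11: PC=10 exec 'HALT'. After: A=5 B=6 C=4 D=4 ZF=0 PC=10 HALTED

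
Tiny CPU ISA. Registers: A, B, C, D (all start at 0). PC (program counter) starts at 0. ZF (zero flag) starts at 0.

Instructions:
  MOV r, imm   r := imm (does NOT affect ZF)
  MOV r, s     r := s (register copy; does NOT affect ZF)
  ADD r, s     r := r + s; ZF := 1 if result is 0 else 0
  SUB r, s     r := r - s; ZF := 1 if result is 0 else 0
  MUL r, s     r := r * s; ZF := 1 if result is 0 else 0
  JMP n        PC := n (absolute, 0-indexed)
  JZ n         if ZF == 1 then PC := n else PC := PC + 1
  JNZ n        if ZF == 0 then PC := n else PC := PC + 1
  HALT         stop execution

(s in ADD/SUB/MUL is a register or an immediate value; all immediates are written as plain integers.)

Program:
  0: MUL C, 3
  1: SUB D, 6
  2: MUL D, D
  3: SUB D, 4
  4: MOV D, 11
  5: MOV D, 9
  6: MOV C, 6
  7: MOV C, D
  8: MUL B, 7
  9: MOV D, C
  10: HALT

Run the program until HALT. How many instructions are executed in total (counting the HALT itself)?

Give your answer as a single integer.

Answer: 11

Derivation:
Step 1: PC=0 exec 'MUL C, 3'. After: A=0 B=0 C=0 D=0 ZF=1 PC=1
Step 2: PC=1 exec 'SUB D, 6'. After: A=0 B=0 C=0 D=-6 ZF=0 PC=2
Step 3: PC=2 exec 'MUL D, D'. After: A=0 B=0 C=0 D=36 ZF=0 PC=3
Step 4: PC=3 exec 'SUB D, 4'. After: A=0 B=0 C=0 D=32 ZF=0 PC=4
Step 5: PC=4 exec 'MOV D, 11'. After: A=0 B=0 C=0 D=11 ZF=0 PC=5
Step 6: PC=5 exec 'MOV D, 9'. After: A=0 B=0 C=0 D=9 ZF=0 PC=6
Step 7: PC=6 exec 'MOV C, 6'. After: A=0 B=0 C=6 D=9 ZF=0 PC=7
Step 8: PC=7 exec 'MOV C, D'. After: A=0 B=0 C=9 D=9 ZF=0 PC=8
Step 9: PC=8 exec 'MUL B, 7'. After: A=0 B=0 C=9 D=9 ZF=1 PC=9
Step 10: PC=9 exec 'MOV D, C'. After: A=0 B=0 C=9 D=9 ZF=1 PC=10
Step 11: PC=10 exec 'HALT'. After: A=0 B=0 C=9 D=9 ZF=1 PC=10 HALTED
Total instructions executed: 11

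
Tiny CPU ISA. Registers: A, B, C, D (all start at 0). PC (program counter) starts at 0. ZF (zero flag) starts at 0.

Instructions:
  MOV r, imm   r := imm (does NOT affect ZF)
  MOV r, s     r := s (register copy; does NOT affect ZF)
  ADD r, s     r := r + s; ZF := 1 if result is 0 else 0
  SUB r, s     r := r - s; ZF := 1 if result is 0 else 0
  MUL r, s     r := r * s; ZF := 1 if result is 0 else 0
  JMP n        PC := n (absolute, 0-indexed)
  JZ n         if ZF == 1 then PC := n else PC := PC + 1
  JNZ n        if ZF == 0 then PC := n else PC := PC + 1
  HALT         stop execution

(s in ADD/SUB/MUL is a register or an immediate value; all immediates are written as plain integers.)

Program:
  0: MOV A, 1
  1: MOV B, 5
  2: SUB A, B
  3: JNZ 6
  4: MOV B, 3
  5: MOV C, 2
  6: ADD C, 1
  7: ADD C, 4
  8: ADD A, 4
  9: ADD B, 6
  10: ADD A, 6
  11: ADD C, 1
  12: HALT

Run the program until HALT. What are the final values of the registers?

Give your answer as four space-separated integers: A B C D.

Step 1: PC=0 exec 'MOV A, 1'. After: A=1 B=0 C=0 D=0 ZF=0 PC=1
Step 2: PC=1 exec 'MOV B, 5'. After: A=1 B=5 C=0 D=0 ZF=0 PC=2
Step 3: PC=2 exec 'SUB A, B'. After: A=-4 B=5 C=0 D=0 ZF=0 PC=3
Step 4: PC=3 exec 'JNZ 6'. After: A=-4 B=5 C=0 D=0 ZF=0 PC=6
Step 5: PC=6 exec 'ADD C, 1'. After: A=-4 B=5 C=1 D=0 ZF=0 PC=7
Step 6: PC=7 exec 'ADD C, 4'. After: A=-4 B=5 C=5 D=0 ZF=0 PC=8
Step 7: PC=8 exec 'ADD A, 4'. After: A=0 B=5 C=5 D=0 ZF=1 PC=9
Step 8: PC=9 exec 'ADD B, 6'. After: A=0 B=11 C=5 D=0 ZF=0 PC=10
Step 9: PC=10 exec 'ADD A, 6'. After: A=6 B=11 C=5 D=0 ZF=0 PC=11
Step 10: PC=11 exec 'ADD C, 1'. After: A=6 B=11 C=6 D=0 ZF=0 PC=12
Step 11: PC=12 exec 'HALT'. After: A=6 B=11 C=6 D=0 ZF=0 PC=12 HALTED

Answer: 6 11 6 0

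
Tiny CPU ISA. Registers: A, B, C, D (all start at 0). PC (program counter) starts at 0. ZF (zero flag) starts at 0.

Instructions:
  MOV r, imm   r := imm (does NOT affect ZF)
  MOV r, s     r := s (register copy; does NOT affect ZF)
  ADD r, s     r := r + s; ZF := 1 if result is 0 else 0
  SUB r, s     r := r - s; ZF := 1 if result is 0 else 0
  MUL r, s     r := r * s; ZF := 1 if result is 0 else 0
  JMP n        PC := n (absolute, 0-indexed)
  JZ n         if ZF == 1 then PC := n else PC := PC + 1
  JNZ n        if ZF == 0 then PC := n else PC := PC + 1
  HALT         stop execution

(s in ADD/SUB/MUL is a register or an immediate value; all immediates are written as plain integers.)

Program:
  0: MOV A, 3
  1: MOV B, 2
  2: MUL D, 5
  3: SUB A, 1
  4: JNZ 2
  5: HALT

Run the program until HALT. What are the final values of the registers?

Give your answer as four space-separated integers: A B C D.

Answer: 0 2 0 0

Derivation:
Step 1: PC=0 exec 'MOV A, 3'. After: A=3 B=0 C=0 D=0 ZF=0 PC=1
Step 2: PC=1 exec 'MOV B, 2'. After: A=3 B=2 C=0 D=0 ZF=0 PC=2
Step 3: PC=2 exec 'MUL D, 5'. After: A=3 B=2 C=0 D=0 ZF=1 PC=3
Step 4: PC=3 exec 'SUB A, 1'. After: A=2 B=2 C=0 D=0 ZF=0 PC=4
Step 5: PC=4 exec 'JNZ 2'. After: A=2 B=2 C=0 D=0 ZF=0 PC=2
Step 6: PC=2 exec 'MUL D, 5'. After: A=2 B=2 C=0 D=0 ZF=1 PC=3
Step 7: PC=3 exec 'SUB A, 1'. After: A=1 B=2 C=0 D=0 ZF=0 PC=4
Step 8: PC=4 exec 'JNZ 2'. After: A=1 B=2 C=0 D=0 ZF=0 PC=2
Step 9: PC=2 exec 'MUL D, 5'. After: A=1 B=2 C=0 D=0 ZF=1 PC=3
Step 10: PC=3 exec 'SUB A, 1'. After: A=0 B=2 C=0 D=0 ZF=1 PC=4
Step 11: PC=4 exec 'JNZ 2'. After: A=0 B=2 C=0 D=0 ZF=1 PC=5
Step 12: PC=5 exec 'HALT'. After: A=0 B=2 C=0 D=0 ZF=1 PC=5 HALTED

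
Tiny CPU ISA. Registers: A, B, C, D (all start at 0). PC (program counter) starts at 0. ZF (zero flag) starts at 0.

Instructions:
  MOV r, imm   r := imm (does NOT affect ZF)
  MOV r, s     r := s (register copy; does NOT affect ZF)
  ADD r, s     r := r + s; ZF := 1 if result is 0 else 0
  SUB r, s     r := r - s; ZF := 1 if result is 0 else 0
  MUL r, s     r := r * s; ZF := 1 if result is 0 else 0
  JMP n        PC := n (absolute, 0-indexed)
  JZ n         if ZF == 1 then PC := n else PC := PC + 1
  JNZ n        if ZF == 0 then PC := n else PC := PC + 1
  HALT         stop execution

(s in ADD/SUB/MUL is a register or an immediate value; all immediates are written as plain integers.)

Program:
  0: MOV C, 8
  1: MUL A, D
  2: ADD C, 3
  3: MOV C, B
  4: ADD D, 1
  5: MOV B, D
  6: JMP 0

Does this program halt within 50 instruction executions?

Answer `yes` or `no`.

Step 1: PC=0 exec 'MOV C, 8'. After: A=0 B=0 C=8 D=0 ZF=0 PC=1
Step 2: PC=1 exec 'MUL A, D'. After: A=0 B=0 C=8 D=0 ZF=1 PC=2
Step 3: PC=2 exec 'ADD C, 3'. After: A=0 B=0 C=11 D=0 ZF=0 PC=3
Step 4: PC=3 exec 'MOV C, B'. After: A=0 B=0 C=0 D=0 ZF=0 PC=4
Step 5: PC=4 exec 'ADD D, 1'. After: A=0 B=0 C=0 D=1 ZF=0 PC=5
Step 6: PC=5 exec 'MOV B, D'. After: A=0 B=1 C=0 D=1 ZF=0 PC=6
Step 7: PC=6 exec 'JMP 0'. After: A=0 B=1 C=0 D=1 ZF=0 PC=0
Step 8: PC=0 exec 'MOV C, 8'. After: A=0 B=1 C=8 D=1 ZF=0 PC=1
Step 9: PC=1 exec 'MUL A, D'. After: A=0 B=1 C=8 D=1 ZF=1 PC=2
Step 10: PC=2 exec 'ADD C, 3'. After: A=0 B=1 C=11 D=1 ZF=0 PC=3
Step 11: PC=3 exec 'MOV C, B'. After: A=0 B=1 C=1 D=1 ZF=0 PC=4
Step 12: PC=4 exec 'ADD D, 1'. After: A=0 B=1 C=1 D=2 ZF=0 PC=5
Step 13: PC=5 exec 'MOV B, D'. After: A=0 B=2 C=1 D=2 ZF=0 PC=6
Step 14: PC=6 exec 'JMP 0'. After: A=0 B=2 C=1 D=2 ZF=0 PC=0
Step 15: PC=0 exec 'MOV C, 8'. After: A=0 B=2 C=8 D=2 ZF=0 PC=1
After 50 steps: not halted. PC revisits the same instructions with no path to HALT; will never halt.

Answer: no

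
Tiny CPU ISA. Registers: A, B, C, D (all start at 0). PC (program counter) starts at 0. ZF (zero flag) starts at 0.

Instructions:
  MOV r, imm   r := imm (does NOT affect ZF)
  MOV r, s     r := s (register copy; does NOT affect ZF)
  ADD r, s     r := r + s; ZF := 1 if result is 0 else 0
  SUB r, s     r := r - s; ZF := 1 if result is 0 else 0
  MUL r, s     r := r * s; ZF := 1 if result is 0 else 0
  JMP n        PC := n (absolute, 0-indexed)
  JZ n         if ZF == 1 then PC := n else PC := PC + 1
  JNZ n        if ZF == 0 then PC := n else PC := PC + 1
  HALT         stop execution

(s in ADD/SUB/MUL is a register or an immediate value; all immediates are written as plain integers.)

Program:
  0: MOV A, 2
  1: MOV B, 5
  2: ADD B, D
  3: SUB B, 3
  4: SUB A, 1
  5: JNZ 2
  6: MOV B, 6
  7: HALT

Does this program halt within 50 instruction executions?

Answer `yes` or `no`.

Step 1: PC=0 exec 'MOV A, 2'. After: A=2 B=0 C=0 D=0 ZF=0 PC=1
Step 2: PC=1 exec 'MOV B, 5'. After: A=2 B=5 C=0 D=0 ZF=0 PC=2
Step 3: PC=2 exec 'ADD B, D'. After: A=2 B=5 C=0 D=0 ZF=0 PC=3
Step 4: PC=3 exec 'SUB B, 3'. After: A=2 B=2 C=0 D=0 ZF=0 PC=4
Step 5: PC=4 exec 'SUB A, 1'. After: A=1 B=2 C=0 D=0 ZF=0 PC=5
Step 6: PC=5 exec 'JNZ 2'. After: A=1 B=2 C=0 D=0 ZF=0 PC=2
Step 7: PC=2 exec 'ADD B, D'. After: A=1 B=2 C=0 D=0 ZF=0 PC=3
Step 8: PC=3 exec 'SUB B, 3'. After: A=1 B=-1 C=0 D=0 ZF=0 PC=4
Step 9: PC=4 exec 'SUB A, 1'. After: A=0 B=-1 C=0 D=0 ZF=1 PC=5
Step 10: PC=5 exec 'JNZ 2'. After: A=0 B=-1 C=0 D=0 ZF=1 PC=6
Step 11: PC=6 exec 'MOV B, 6'. After: A=0 B=6 C=0 D=0 ZF=1 PC=7
Step 12: PC=7 exec 'HALT'. After: A=0 B=6 C=0 D=0 ZF=1 PC=7 HALTED

Answer: yes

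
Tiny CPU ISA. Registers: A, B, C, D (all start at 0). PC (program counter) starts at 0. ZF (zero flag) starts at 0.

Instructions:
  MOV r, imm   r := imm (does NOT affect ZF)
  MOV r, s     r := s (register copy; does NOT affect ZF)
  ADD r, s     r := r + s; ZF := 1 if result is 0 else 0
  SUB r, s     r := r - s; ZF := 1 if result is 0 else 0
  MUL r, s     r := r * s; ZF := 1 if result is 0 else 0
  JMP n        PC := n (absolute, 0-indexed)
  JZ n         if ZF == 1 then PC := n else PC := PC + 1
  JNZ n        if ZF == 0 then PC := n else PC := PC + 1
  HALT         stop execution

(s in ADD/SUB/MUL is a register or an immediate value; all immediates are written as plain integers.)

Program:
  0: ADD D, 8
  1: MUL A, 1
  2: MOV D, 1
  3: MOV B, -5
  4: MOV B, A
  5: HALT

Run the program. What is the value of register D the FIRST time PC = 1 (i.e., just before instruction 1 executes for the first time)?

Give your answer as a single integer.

Step 1: PC=0 exec 'ADD D, 8'. After: A=0 B=0 C=0 D=8 ZF=0 PC=1
First time PC=1: D=8

8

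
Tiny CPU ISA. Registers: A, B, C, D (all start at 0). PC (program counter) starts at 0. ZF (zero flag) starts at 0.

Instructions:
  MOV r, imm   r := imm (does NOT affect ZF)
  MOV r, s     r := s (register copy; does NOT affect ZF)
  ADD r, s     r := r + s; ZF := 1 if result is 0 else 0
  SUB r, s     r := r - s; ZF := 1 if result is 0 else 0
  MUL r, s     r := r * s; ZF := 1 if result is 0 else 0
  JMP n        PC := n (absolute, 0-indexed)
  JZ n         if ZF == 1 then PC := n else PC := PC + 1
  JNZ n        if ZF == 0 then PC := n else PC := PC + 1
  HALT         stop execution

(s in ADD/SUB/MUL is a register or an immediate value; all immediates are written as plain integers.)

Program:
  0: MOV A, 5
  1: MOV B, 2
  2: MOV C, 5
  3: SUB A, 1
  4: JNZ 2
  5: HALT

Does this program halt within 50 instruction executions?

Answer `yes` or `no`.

Step 1: PC=0 exec 'MOV A, 5'. After: A=5 B=0 C=0 D=0 ZF=0 PC=1
Step 2: PC=1 exec 'MOV B, 2'. After: A=5 B=2 C=0 D=0 ZF=0 PC=2
Step 3: PC=2 exec 'MOV C, 5'. After: A=5 B=2 C=5 D=0 ZF=0 PC=3
Step 4: PC=3 exec 'SUB A, 1'. After: A=4 B=2 C=5 D=0 ZF=0 PC=4
Step 5: PC=4 exec 'JNZ 2'. After: A=4 B=2 C=5 D=0 ZF=0 PC=2
Step 6: PC=2 exec 'MOV C, 5'. After: A=4 B=2 C=5 D=0 ZF=0 PC=3
Step 7: PC=3 exec 'SUB A, 1'. After: A=3 B=2 C=5 D=0 ZF=0 PC=4
Step 8: PC=4 exec 'JNZ 2'. After: A=3 B=2 C=5 D=0 ZF=0 PC=2
Step 9: PC=2 exec 'MOV C, 5'. After: A=3 B=2 C=5 D=0 ZF=0 PC=3
Step 10: PC=3 exec 'SUB A, 1'. After: A=2 B=2 C=5 D=0 ZF=0 PC=4
Step 11: PC=4 exec 'JNZ 2'. After: A=2 B=2 C=5 D=0 ZF=0 PC=2
Step 12: PC=2 exec 'MOV C, 5'. After: A=2 B=2 C=5 D=0 ZF=0 PC=3
Step 13: PC=3 exec 'SUB A, 1'. After: A=1 B=2 C=5 D=0 ZF=0 PC=4
Step 14: PC=4 exec 'JNZ 2'. After: A=1 B=2 C=5 D=0 ZF=0 PC=2
Step 15: PC=2 exec 'MOV C, 5'. After: A=1 B=2 C=5 D=0 ZF=0 PC=3
Step 16: PC=3 exec 'SUB A, 1'. After: A=0 B=2 C=5 D=0 ZF=1 PC=4
Step 17: PC=4 exec 'JNZ 2'. After: A=0 B=2 C=5 D=0 ZF=1 PC=5
Step 18: PC=5 exec 'HALT'. After: A=0 B=2 C=5 D=0 ZF=1 PC=5 HALTED

Answer: yes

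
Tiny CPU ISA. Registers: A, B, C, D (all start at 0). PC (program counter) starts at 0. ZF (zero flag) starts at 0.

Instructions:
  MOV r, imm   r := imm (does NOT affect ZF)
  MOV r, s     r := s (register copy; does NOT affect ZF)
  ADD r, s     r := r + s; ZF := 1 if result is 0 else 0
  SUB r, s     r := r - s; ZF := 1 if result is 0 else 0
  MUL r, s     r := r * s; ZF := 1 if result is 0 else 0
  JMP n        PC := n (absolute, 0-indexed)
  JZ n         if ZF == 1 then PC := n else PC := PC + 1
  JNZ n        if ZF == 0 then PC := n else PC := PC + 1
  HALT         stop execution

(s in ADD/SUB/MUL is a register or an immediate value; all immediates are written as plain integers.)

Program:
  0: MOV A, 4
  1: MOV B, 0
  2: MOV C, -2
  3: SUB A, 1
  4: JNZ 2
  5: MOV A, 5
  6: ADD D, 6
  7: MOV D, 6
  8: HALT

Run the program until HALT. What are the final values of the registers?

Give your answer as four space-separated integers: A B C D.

Step 1: PC=0 exec 'MOV A, 4'. After: A=4 B=0 C=0 D=0 ZF=0 PC=1
Step 2: PC=1 exec 'MOV B, 0'. After: A=4 B=0 C=0 D=0 ZF=0 PC=2
Step 3: PC=2 exec 'MOV C, -2'. After: A=4 B=0 C=-2 D=0 ZF=0 PC=3
Step 4: PC=3 exec 'SUB A, 1'. After: A=3 B=0 C=-2 D=0 ZF=0 PC=4
Step 5: PC=4 exec 'JNZ 2'. After: A=3 B=0 C=-2 D=0 ZF=0 PC=2
Step 6: PC=2 exec 'MOV C, -2'. After: A=3 B=0 C=-2 D=0 ZF=0 PC=3
Step 7: PC=3 exec 'SUB A, 1'. After: A=2 B=0 C=-2 D=0 ZF=0 PC=4
Step 8: PC=4 exec 'JNZ 2'. After: A=2 B=0 C=-2 D=0 ZF=0 PC=2
Step 9: PC=2 exec 'MOV C, -2'. After: A=2 B=0 C=-2 D=0 ZF=0 PC=3
Step 10: PC=3 exec 'SUB A, 1'. After: A=1 B=0 C=-2 D=0 ZF=0 PC=4
Step 11: PC=4 exec 'JNZ 2'. After: A=1 B=0 C=-2 D=0 ZF=0 PC=2
Step 12: PC=2 exec 'MOV C, -2'. After: A=1 B=0 C=-2 D=0 ZF=0 PC=3
Step 13: PC=3 exec 'SUB A, 1'. After: A=0 B=0 C=-2 D=0 ZF=1 PC=4
Step 14: PC=4 exec 'JNZ 2'. After: A=0 B=0 C=-2 D=0 ZF=1 PC=5
Step 15: PC=5 exec 'MOV A, 5'. After: A=5 B=0 C=-2 D=0 ZF=1 PC=6
Step 16: PC=6 exec 'ADD D, 6'. After: A=5 B=0 C=-2 D=6 ZF=0 PC=7
Step 17: PC=7 exec 'MOV D, 6'. After: A=5 B=0 C=-2 D=6 ZF=0 PC=8
Step 18: PC=8 exec 'HALT'. After: A=5 B=0 C=-2 D=6 ZF=0 PC=8 HALTED

Answer: 5 0 -2 6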